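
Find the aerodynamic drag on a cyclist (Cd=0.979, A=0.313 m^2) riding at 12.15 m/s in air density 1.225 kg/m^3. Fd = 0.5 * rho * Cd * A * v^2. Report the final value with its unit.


Fd = 0.5 * 1.225 * 0.979 * 0.313 * 12.15^2
= 0.5 * 1.225 * 0.979 * 0.313 * 147.6225
= 27.707 N

27.707 N


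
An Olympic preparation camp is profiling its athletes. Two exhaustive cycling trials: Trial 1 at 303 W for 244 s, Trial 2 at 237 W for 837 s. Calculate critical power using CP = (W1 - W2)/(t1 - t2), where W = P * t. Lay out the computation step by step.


W1 = 303 * 244 = 73932 J
W2 = 237 * 837 = 198369 J
CP = (73932 - 198369) / (244 - 837)
= -124437 / -593
= 209.84 W

209.84 W


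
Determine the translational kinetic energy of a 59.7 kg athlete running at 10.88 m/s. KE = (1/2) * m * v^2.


KE = 0.5 * m * v^2
= 0.5 * 59.7 * 10.88^2
= 0.5 * 59.7 * 118.3744
= 3533.48 J

3533.48 J


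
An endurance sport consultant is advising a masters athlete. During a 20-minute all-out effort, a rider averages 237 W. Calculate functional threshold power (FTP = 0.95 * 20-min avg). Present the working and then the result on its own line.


FTP = 0.95 * 237
= 225.15 W

225.15 W


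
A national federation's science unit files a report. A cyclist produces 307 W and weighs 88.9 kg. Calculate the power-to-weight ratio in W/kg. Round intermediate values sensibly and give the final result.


P/W = power / mass
= 307 / 88.9
= 3.453 W/kg

3.453 W/kg


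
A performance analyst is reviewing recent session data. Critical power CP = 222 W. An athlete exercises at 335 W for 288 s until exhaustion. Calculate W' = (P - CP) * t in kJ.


P - CP = 335 - 222 = 113 W
W' = 113 * 288 = 32544 J
= 32544 / 1000 = 32.544 kJ

32.544 kJ


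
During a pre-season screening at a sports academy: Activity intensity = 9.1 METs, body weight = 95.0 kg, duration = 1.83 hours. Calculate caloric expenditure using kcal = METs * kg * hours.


kcal = 9.1 * 95.0 * 1.83
= 864.5 * 1.83
= 1582.04 kcal

1582.04 kcal


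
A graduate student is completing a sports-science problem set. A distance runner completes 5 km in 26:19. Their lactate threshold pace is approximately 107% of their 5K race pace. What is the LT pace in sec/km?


Convert to seconds: 26 min 19 s = 1579 s
Pace per km = 1579 / 5 = 315.8 s/km
LT pace = 315.8 * 1.07 = 337.91 s/km

337.91 s/km


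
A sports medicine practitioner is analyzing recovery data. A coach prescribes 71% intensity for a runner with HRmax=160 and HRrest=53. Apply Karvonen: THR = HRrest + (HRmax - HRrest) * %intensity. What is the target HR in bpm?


Heart rate reserve = 160 - 53 = 107
Intensity fraction = 71 / 100 = 0.71
THR = 53 + 107 * 0.71 = 128.97 bpm

128.97 bpm


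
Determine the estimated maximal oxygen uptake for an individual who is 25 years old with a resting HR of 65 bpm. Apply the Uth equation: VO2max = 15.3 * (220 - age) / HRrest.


HRmax = 220 - 25 = 195
VO2max = 15.3 * (195 / 65)
= 15.3 * 3.0
= 45.9 mL/kg/min

45.9 mL/kg/min


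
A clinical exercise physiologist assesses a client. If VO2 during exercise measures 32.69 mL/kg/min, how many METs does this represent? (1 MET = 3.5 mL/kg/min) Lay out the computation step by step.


METs = VO2 / 3.5 = 32.69 / 3.5 = 9.34

9.34 METs


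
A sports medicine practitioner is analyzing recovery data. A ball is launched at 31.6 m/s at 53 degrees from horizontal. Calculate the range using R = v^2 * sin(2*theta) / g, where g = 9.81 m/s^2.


sin(2 * 53) = sin(106) = 0.961262
v^2 = 31.6^2 = 998.56
R = 998.56 * 0.961262 / 9.81
= 97.847 m

97.847 m


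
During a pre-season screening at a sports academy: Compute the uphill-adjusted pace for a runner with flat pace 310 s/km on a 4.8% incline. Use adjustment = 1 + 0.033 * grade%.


Adjustment factor = 1 + 0.033 * 4.8 = 1.1584
Grade-adjusted pace = 310 * 1.1584 = 359.1 s/km

359.1 s/km


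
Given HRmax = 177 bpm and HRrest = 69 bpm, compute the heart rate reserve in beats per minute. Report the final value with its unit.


Heart rate reserve = maximum HR minus resting HR
HRR = 177 - 69 = 108 bpm

108 bpm


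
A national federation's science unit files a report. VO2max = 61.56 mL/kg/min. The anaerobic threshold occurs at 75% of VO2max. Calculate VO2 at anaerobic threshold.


AT fraction = 75 / 100 = 0.75
AT VO2 = 61.56 * 0.75
= 46.17 mL/kg/min

46.17 mL/kg/min


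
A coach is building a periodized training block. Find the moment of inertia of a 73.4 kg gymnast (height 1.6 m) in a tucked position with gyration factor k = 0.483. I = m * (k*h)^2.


Radius of gyration = 0.483 * 1.6 = 0.7728 m
I = 73.4 * 0.7728^2
= 73.4 * 0.59722
= 43.836 kg*m^2

43.836 kg*m^2


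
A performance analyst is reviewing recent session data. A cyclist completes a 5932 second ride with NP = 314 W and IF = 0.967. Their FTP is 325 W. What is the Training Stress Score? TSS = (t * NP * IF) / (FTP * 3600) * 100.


t * NP * IF = 5932 * 314 * 0.967 = 1801180.616
FTP * 3600 = 1170000
TSS = (1801180.616 / 1170000) * 100 = 153.95

153.95 TSS


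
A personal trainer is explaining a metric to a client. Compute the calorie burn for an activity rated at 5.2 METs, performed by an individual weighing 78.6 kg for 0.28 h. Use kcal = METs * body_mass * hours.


Product of METs and mass = 5.2 * 78.6 = 408.72
Total kcal = 408.72 * 0.28 = 114.44 kcal

114.44 kcal


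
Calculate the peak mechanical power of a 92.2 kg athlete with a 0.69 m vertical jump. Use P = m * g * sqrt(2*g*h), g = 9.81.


First, sqrt(2gh) = sqrt(2 * 9.81 * 0.69)
= sqrt(13.5378) = 3.679375 m/s
Power = 92.2 * 9.81 * 3.679375 = 3327.93 W

3327.93 W


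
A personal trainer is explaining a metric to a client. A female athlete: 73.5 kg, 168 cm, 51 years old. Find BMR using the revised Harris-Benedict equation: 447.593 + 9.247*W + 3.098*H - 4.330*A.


Intercept = 447.593
Weight contribution = 9.247 * 73.5 = 679.6545
Height contribution = 3.098 * 168 = 520.464
Age contribution = 4.33 * 51 = 220.83
BMR = 447.593 + 679.6545 + 520.464 - 220.83
= 1426.88 kcal/day

1426.88 kcal/day


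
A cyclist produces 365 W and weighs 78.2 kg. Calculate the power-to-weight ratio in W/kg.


P/W = power / mass
= 365 / 78.2
= 4.668 W/kg

4.668 W/kg


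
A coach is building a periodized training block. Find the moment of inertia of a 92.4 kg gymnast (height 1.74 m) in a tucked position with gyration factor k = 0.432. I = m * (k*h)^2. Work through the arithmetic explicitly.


Radius of gyration = 0.432 * 1.74 = 0.75168 m
I = 92.4 * 0.75168^2
= 92.4 * 0.565023
= 52.208 kg*m^2

52.208 kg*m^2


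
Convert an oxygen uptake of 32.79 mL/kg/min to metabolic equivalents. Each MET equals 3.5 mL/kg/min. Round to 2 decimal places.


One MET = 3.5 mL/kg/min
Number of METs = 32.79 / 3.5
= 9.37 METs

9.37 METs


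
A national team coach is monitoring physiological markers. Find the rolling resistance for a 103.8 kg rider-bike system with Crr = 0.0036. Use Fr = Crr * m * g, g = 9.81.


m * g = 103.8 * 9.81 = 1018.278 N
Fr = 0.0036 * 1018.278 = 3.666 N

3.666 N


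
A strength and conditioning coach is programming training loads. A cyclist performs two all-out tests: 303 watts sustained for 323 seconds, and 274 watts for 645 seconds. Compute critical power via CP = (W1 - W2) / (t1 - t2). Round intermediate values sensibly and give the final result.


W1 = P1 * t1 = 303 * 323 = 97869 J
W2 = P2 * t2 = 274 * 645 = 176730 J
CP = (97869 - 176730) / (323 - 645)
= 244.91 W

244.91 W


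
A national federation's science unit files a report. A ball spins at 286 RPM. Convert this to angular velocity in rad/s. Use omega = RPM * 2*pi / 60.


omega = 286 * 2 * pi / 60
= 286 * 6.28318531 / 60
= 1796.991 / 60
= 29.95 rad/s

29.95 rad/s


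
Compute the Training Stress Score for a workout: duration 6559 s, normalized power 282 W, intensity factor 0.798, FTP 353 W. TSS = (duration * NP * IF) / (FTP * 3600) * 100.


Product = 6559 * 282 * 0.798 = 1476011.124
Base = 353 * 3600 = 1270800
TSS = 1476011.124 / 1270800 * 100 = 116.15

116.15 TSS


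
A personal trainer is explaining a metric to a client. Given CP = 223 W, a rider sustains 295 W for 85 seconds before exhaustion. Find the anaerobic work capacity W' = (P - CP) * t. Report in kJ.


Excess power = 295 - 223 = 72 W
Work above CP = 72 * 85 = 6120 J
W' = 6.12 kJ

6.12 kJ


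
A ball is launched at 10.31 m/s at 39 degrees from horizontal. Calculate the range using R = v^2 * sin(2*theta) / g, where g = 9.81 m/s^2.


sin(2 * 39) = sin(78) = 0.978148
v^2 = 10.31^2 = 106.2961
R = 106.2961 * 0.978148 / 9.81
= 10.599 m

10.599 m


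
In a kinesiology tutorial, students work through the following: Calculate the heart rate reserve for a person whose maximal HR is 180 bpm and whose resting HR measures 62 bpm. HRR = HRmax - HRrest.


HRmax = 180 bpm
HRrest = 62 bpm
HRR = 180 - 62 = 118 bpm

118 bpm


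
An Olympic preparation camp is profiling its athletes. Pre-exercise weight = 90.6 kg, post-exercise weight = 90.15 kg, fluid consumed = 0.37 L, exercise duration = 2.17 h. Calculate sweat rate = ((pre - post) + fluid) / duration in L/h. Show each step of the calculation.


Weight loss = 90.6 - 90.15 = 0.45 kg (approx L)
Total sweat = 0.45 + 0.37 = 0.82 L
Sweat rate = 0.82 / 2.17 = 0.378 L/h

0.378 L/h


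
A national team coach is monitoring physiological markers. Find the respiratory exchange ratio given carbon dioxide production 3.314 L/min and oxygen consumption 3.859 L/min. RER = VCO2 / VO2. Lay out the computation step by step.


VCO2 = 3.314 L/min
VO2 = 3.859 L/min
RER = 3.314 / 3.859 = 0.8588

0.8588


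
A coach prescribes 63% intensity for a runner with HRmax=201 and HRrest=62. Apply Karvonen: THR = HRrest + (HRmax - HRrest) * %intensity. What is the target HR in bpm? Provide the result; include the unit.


Heart rate reserve = 201 - 62 = 139
Intensity fraction = 63 / 100 = 0.63
THR = 62 + 139 * 0.63 = 149.57 bpm

149.57 bpm


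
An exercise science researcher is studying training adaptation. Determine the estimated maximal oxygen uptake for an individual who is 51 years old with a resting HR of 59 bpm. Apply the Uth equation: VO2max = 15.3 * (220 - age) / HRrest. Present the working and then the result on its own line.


HRmax = 220 - 51 = 169
VO2max = 15.3 * (169 / 59)
= 15.3 * 2.8644
= 43.83 mL/kg/min

43.83 mL/kg/min


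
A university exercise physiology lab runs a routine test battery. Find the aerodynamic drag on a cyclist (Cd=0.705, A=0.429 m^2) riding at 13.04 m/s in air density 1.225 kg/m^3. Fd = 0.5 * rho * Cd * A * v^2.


Fd = 0.5 * 1.225 * 0.705 * 0.429 * 13.04^2
= 0.5 * 1.225 * 0.705 * 0.429 * 170.0416
= 31.5 N

31.5 N


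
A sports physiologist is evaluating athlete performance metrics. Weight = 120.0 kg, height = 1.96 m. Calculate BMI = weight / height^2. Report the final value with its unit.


height^2 = 1.96^2 = 3.8416
BMI = 120.0 / 3.8416 = 31.24 kg/m^2

31.24 kg/m^2


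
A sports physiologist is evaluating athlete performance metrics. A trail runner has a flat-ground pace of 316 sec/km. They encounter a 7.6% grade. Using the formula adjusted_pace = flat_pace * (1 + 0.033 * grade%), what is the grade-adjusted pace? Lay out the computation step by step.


Grade factor = 1 + 0.033 * 7.6 = 1.2508
Adjusted = 316 * 1.2508 = 395.25 sec/km

395.25 s/km


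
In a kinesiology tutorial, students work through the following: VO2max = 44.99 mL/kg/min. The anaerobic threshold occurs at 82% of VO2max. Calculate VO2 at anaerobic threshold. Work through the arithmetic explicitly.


AT fraction = 82 / 100 = 0.82
AT VO2 = 44.99 * 0.82
= 36.89 mL/kg/min

36.89 mL/kg/min


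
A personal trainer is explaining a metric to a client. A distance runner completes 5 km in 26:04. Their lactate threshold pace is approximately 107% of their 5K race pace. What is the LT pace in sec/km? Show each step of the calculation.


Convert to seconds: 26 min 4 s = 1564 s
Pace per km = 1564 / 5 = 312.8 s/km
LT pace = 312.8 * 1.07 = 334.7 s/km

334.7 s/km


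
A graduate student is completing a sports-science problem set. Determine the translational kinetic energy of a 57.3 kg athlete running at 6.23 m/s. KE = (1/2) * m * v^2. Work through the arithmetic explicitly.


KE = 0.5 * m * v^2
= 0.5 * 57.3 * 6.23^2
= 0.5 * 57.3 * 38.8129
= 1111.99 J

1111.99 J


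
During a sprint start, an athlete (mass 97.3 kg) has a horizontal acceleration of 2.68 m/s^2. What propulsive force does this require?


Propulsive force = mass * acceleration
= 97.3 kg * 2.68 m/s^2
= 260.76 N

260.76 N


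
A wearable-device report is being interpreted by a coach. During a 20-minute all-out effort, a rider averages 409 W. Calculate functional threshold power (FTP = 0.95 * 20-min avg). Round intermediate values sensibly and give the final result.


FTP = 0.95 * 409
= 388.55 W

388.55 W


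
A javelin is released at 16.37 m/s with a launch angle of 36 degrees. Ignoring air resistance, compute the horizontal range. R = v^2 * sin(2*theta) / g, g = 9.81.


Launch speed squared = 267.9769
sin(2 * 36 deg) = 0.951057
Range = 267.9769 * 0.951057 / 9.81
= 25.98 m

25.98 m


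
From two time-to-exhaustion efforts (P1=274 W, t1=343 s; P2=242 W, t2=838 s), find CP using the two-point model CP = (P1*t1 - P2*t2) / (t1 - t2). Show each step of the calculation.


Work in trial 1 = 93982 J
Work in trial 2 = 202796 J
Delta work = -108814 J
Delta time = -495 s
CP = -108814 / -495 = 219.83 W

219.83 W


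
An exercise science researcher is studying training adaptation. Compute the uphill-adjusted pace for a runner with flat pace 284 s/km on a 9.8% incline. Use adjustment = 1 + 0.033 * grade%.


Adjustment factor = 1 + 0.033 * 9.8 = 1.3234
Grade-adjusted pace = 284 * 1.3234 = 375.85 s/km

375.85 s/km


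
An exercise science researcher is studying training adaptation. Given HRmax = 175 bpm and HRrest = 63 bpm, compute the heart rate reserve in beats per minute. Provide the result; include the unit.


Heart rate reserve = maximum HR minus resting HR
HRR = 175 - 63 = 112 bpm

112 bpm


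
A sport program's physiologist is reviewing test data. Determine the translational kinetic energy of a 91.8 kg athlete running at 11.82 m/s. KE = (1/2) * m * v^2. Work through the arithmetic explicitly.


KE = 0.5 * m * v^2
= 0.5 * 91.8 * 11.82^2
= 0.5 * 91.8 * 139.7124
= 6412.8 J

6412.8 J


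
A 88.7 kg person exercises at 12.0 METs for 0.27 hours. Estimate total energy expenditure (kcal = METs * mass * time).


Energy = METs * mass(kg) * time(h)
= 12.0 * 88.7 * 0.27
= 287.39 kcal

287.39 kcal


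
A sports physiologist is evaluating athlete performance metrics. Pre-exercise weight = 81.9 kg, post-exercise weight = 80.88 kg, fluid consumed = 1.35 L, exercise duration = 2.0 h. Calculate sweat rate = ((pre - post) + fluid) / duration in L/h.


Weight loss = 81.9 - 80.88 = 1.02 kg (approx L)
Total sweat = 1.02 + 1.35 = 2.37 L
Sweat rate = 2.37 / 2.0 = 1.185 L/h

1.185 L/h


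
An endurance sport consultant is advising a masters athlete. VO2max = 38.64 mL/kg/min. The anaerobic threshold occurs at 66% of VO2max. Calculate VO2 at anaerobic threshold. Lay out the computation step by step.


AT fraction = 66 / 100 = 0.66
AT VO2 = 38.64 * 0.66
= 25.5 mL/kg/min

25.5 mL/kg/min


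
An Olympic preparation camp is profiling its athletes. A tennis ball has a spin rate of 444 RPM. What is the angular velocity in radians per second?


Convert RPM to rad/s: multiply by 2*pi and divide by 60
omega = 444 * 2 * pi / 60
= 46.496 rad/s

46.496 rad/s


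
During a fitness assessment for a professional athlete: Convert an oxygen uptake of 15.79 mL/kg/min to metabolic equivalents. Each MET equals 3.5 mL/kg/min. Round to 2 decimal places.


One MET = 3.5 mL/kg/min
Number of METs = 15.79 / 3.5
= 4.51 METs

4.51 METs


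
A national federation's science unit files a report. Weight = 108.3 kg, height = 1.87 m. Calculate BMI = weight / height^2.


height^2 = 1.87^2 = 3.4969
BMI = 108.3 / 3.4969 = 30.97 kg/m^2

30.97 kg/m^2


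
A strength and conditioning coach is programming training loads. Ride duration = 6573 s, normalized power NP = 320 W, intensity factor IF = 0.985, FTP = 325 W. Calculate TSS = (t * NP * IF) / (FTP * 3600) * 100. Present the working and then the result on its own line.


Numerator = 6573 * 320 * 0.985 = 2071809.6
Denominator = 325 * 3600 = 1170000
TSS = 2071809.6 / 1170000 * 100
= 177.08

177.08 TSS


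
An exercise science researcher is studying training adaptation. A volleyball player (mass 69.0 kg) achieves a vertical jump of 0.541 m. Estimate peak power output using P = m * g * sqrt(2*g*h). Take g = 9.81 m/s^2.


2 * g * h = 2 * 9.81 * 0.541 = 10.61442
sqrt(10.61442) = 3.257978 m/s
P = 69.0 * 9.81 * 3.257978 = 2205.29 W

2205.29 W


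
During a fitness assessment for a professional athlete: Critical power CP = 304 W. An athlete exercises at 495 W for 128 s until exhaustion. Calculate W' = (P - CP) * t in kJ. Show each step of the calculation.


P - CP = 495 - 304 = 191 W
W' = 191 * 128 = 24448 J
= 24448 / 1000 = 24.448 kJ

24.448 kJ


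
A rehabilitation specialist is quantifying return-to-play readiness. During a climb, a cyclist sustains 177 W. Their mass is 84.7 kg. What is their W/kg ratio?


Power-to-weight = 177 W / 84.7 kg
= 2.09 W/kg

2.09 W/kg


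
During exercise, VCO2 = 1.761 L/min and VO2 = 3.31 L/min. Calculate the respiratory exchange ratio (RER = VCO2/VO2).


RER = VCO2 / VO2
= 1.761 / 3.31
= 0.532

0.532


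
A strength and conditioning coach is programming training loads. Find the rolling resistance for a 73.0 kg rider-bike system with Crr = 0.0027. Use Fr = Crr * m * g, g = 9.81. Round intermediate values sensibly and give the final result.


m * g = 73.0 * 9.81 = 716.13 N
Fr = 0.0027 * 716.13 = 1.934 N

1.934 N


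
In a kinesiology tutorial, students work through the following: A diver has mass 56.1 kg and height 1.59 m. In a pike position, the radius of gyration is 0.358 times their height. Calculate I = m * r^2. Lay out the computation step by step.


r = 0.358 * 1.59 = 0.56922 m
I = m * r^2 = 56.1 * 0.324011 = 18.177 kg*m^2

18.177 kg*m^2


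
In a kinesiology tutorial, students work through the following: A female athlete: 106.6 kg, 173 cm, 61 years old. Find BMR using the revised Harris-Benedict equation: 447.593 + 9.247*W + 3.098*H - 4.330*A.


Intercept = 447.593
Weight contribution = 9.247 * 106.6 = 985.7302
Height contribution = 3.098 * 173 = 535.954
Age contribution = 4.33 * 61 = 264.13
BMR = 447.593 + 985.7302 + 535.954 - 264.13
= 1705.15 kcal/day

1705.15 kcal/day


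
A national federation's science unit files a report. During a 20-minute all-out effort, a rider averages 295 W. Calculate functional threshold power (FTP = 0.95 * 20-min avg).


FTP = 0.95 * 295
= 280.25 W

280.25 W


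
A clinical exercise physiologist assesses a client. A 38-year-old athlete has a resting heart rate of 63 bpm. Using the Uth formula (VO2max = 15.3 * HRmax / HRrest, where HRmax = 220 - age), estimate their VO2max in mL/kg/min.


HRmax = 220 - 38 = 182 bpm
Ratio = HRmax / HRrest = 182 / 63 = 2.8889
VO2max = 15.3 * 2.8889 = 44.2 mL/kg/min

44.2 mL/kg/min


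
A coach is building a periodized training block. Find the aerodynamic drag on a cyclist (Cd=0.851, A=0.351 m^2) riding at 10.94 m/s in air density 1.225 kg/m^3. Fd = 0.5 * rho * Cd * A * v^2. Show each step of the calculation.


Fd = 0.5 * 1.225 * 0.851 * 0.351 * 10.94^2
= 0.5 * 1.225 * 0.851 * 0.351 * 119.6836
= 21.897 N

21.897 N


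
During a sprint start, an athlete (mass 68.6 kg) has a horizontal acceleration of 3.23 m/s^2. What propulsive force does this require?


Propulsive force = mass * acceleration
= 68.6 kg * 3.23 m/s^2
= 221.58 N

221.58 N


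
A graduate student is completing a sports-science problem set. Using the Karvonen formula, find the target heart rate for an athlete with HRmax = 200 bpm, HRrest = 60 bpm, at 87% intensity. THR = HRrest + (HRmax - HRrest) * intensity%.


HRR = 200 - 60 = 140
THR = 60 + 140 * 0.87
= 60 + 121.8
= 181.8 bpm

181.8 bpm


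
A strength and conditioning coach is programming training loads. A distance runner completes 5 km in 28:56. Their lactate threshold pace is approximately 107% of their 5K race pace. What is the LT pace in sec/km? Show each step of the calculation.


Convert to seconds: 28 min 56 s = 1736 s
Pace per km = 1736 / 5 = 347.2 s/km
LT pace = 347.2 * 1.07 = 371.5 s/km

371.5 s/km


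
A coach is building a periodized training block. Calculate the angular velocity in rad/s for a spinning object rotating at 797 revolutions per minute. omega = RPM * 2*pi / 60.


omega = RPM * 2*pi / 60
= 797 * 6.28318531 / 60
= 83.462 rad/s

83.462 rad/s


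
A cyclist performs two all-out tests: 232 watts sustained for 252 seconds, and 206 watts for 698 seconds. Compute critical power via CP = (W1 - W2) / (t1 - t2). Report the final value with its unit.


W1 = P1 * t1 = 232 * 252 = 58464 J
W2 = P2 * t2 = 206 * 698 = 143788 J
CP = (58464 - 143788) / (252 - 698)
= 191.31 W

191.31 W


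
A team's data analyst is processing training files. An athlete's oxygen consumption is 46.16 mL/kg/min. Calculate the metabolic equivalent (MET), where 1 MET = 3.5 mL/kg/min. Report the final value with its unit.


MET = VO2 / 3.5
= 46.16 / 3.5
= 13.19 METs

13.19 METs


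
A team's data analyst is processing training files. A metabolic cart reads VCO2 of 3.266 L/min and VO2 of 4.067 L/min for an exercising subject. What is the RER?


RER = VCO2 / VO2 = 3.266 / 4.067 = 0.803

0.803


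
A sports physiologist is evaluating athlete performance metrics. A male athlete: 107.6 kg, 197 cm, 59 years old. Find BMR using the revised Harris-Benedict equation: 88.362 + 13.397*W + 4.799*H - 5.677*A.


Intercept = 88.362
Weight contribution = 13.397 * 107.6 = 1441.5172
Height contribution = 4.799 * 197 = 945.403
Age contribution = 5.677 * 59 = 334.943
BMR = 88.362 + 1441.5172 + 945.403 - 334.943
= 2140.34 kcal/day

2140.34 kcal/day


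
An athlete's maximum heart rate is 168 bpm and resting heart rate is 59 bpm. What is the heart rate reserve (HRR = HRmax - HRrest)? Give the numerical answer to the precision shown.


HRR = HRmax - HRrest
= 168 - 59
= 109 bpm

109 bpm


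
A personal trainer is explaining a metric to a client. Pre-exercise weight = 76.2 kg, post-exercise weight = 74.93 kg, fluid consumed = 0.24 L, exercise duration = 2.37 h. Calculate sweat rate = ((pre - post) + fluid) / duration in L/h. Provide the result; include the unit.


Weight loss = 76.2 - 74.93 = 1.27 kg (approx L)
Total sweat = 1.27 + 0.24 = 1.51 L
Sweat rate = 1.51 / 2.37 = 0.637 L/h

0.637 L/h


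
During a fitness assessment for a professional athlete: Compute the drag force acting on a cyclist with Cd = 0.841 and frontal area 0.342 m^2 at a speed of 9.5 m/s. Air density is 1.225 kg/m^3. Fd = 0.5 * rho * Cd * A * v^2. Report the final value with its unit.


Step 1: v^2 = 90.25
Step 2: Fd = 0.5 * 1.225 * 0.841 * 0.342 * 90.25
= 15.899 N

15.899 N


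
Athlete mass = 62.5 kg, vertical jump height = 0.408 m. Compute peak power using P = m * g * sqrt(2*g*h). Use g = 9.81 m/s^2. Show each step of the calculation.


sqrt(2 * 9.81 * 0.408) = sqrt(8.00496) = 2.829304 m/s
P = 62.5 * 9.81 * 2.829304
= 1734.72 W

1734.72 W


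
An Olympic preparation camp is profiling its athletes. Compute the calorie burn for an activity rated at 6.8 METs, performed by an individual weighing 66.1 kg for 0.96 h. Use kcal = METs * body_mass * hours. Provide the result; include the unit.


Product of METs and mass = 6.8 * 66.1 = 449.48
Total kcal = 449.48 * 0.96 = 431.5 kcal

431.5 kcal


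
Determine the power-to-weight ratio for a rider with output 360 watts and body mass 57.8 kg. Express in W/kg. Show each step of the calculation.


P/W = 360 / 57.8 = 6.228 W/kg

6.228 W/kg


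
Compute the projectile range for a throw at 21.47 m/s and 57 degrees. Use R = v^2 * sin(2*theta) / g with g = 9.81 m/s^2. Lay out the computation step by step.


Two times the angle = 114 degrees
sin(114) = 0.913545
R = 460.9609 * 0.913545 / 9.81 = 42.926 m

42.926 m


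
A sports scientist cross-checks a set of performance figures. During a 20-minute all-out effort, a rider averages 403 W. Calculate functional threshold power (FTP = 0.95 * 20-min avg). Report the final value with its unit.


FTP = 0.95 * 403
= 382.85 W

382.85 W


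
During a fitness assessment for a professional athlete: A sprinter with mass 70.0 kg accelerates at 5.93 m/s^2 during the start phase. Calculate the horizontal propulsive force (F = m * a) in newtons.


F = m * a
= 70.0 * 5.93
= 415.1 N

415.1 N


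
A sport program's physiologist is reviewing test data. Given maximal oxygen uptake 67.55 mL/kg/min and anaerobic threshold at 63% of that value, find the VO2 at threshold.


Percentage as decimal = 0.63
VO2 at AT = 67.55 * 0.63 = 42.56 mL/kg/min

42.56 mL/kg/min


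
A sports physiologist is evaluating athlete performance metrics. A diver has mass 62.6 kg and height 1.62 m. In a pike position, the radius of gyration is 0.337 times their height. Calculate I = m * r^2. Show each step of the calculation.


r = 0.337 * 1.62 = 0.54594 m
I = m * r^2 = 62.6 * 0.29805 = 18.658 kg*m^2

18.658 kg*m^2


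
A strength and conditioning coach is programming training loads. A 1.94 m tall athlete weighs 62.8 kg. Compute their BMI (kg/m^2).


height^2 = 3.7636 m^2
BMI = 62.8 / 3.7636 = 16.69 kg/m^2

16.69 kg/m^2


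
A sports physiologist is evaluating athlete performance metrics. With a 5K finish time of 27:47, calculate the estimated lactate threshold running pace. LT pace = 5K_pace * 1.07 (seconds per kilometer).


Race duration = 1667 s for 5 km
Average pace = 1667 / 5 = 333.4 s/km
LT pace = 333.4 * 1.07
= 356.74 s/km

356.74 s/km


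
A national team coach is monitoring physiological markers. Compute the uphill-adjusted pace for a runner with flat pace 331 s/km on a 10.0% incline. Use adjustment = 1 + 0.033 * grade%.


Adjustment factor = 1 + 0.033 * 10.0 = 1.33
Grade-adjusted pace = 331 * 1.33 = 440.23 s/km

440.23 s/km


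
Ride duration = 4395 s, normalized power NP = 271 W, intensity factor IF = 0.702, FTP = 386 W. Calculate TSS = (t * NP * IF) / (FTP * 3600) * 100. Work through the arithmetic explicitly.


Numerator = 4395 * 271 * 0.702 = 836113.59
Denominator = 386 * 3600 = 1389600
TSS = 836113.59 / 1389600 * 100
= 60.17

60.17 TSS


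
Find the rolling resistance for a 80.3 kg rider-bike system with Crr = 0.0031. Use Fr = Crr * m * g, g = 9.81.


m * g = 80.3 * 9.81 = 787.743 N
Fr = 0.0031 * 787.743 = 2.442 N

2.442 N


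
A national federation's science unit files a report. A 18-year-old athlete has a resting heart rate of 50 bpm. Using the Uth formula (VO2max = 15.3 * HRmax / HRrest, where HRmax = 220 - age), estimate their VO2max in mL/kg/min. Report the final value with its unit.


HRmax = 220 - 18 = 202 bpm
Ratio = HRmax / HRrest = 202 / 50 = 4.04
VO2max = 15.3 * 4.04 = 61.81 mL/kg/min

61.81 mL/kg/min


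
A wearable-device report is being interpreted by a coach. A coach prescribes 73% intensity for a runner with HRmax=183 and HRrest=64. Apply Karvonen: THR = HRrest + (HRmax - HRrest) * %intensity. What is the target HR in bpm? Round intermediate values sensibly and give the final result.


Heart rate reserve = 183 - 64 = 119
Intensity fraction = 73 / 100 = 0.73
THR = 64 + 119 * 0.73 = 150.87 bpm

150.87 bpm


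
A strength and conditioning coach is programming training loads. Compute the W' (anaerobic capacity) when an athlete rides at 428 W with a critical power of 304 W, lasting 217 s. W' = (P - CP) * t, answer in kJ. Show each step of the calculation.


Above-CP power = 124 W
Duration = 217 s
W' = 124 * 217 = 26908 J
Convert: 26908 / 1000 = 26.908 kJ

26.908 kJ


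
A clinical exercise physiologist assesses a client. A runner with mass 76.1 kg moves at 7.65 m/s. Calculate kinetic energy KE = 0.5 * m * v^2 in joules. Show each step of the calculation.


v^2 = 7.65^2 = 58.5225
KE = 0.5 * 76.1 * 58.5225
= 2226.78 J

2226.78 J


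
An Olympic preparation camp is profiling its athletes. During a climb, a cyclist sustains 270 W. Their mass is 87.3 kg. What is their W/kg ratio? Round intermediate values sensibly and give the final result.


Power-to-weight = 270 W / 87.3 kg
= 3.093 W/kg

3.093 W/kg


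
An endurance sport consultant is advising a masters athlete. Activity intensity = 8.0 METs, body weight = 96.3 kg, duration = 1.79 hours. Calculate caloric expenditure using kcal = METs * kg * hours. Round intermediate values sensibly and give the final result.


kcal = 8.0 * 96.3 * 1.79
= 770.4 * 1.79
= 1379.02 kcal

1379.02 kcal


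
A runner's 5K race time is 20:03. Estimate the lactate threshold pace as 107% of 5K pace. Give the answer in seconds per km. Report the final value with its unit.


Total race time = 20*60 + 3 = 1203 seconds
5K pace = 1203 / 5 = 240.6 sec/km
LT pace = 240.6 * 1.07 = 257.44 sec/km

257.44 s/km


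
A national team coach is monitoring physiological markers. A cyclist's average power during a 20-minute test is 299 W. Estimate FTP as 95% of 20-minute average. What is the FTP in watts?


FTP = 20-min power * 0.95
= 299 * 0.95
= 284.05 W

284.05 W


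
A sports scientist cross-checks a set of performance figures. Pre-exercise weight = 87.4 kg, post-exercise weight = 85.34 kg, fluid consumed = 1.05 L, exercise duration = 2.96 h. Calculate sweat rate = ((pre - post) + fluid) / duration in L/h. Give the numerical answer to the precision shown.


Weight loss = 87.4 - 85.34 = 2.06 kg (approx L)
Total sweat = 2.06 + 1.05 = 3.11 L
Sweat rate = 3.11 / 2.96 = 1.051 L/h

1.051 L/h


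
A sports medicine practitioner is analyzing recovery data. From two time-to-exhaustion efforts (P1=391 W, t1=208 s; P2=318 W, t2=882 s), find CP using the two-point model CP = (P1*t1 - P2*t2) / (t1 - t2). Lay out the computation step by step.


Work in trial 1 = 81328 J
Work in trial 2 = 280476 J
Delta work = -199148 J
Delta time = -674 s
CP = -199148 / -674 = 295.47 W

295.47 W


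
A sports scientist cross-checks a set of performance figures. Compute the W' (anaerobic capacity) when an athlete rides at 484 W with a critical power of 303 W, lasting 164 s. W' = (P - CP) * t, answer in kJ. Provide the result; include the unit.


Above-CP power = 181 W
Duration = 164 s
W' = 181 * 164 = 29684 J
Convert: 29684 / 1000 = 29.684 kJ

29.684 kJ


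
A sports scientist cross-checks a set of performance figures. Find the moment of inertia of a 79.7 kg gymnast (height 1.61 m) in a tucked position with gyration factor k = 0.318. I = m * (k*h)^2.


Radius of gyration = 0.318 * 1.61 = 0.51198 m
I = 79.7 * 0.51198^2
= 79.7 * 0.262124
= 20.891 kg*m^2

20.891 kg*m^2


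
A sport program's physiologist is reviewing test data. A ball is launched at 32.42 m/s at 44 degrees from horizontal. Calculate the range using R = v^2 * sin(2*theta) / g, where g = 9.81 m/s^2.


sin(2 * 44) = sin(88) = 0.999391
v^2 = 32.42^2 = 1051.0564
R = 1051.0564 * 0.999391 / 9.81
= 107.076 m

107.076 m


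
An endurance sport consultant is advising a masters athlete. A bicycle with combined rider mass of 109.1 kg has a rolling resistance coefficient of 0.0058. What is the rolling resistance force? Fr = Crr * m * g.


Fr = 0.0058 * 109.1 * 9.81
= 0.63278 * 9.81
= 6.208 N

6.208 N


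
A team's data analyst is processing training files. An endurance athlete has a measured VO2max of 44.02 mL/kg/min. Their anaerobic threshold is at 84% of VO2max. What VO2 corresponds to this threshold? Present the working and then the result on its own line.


Anaerobic threshold VO2 = VO2max * 84%
= 44.02 * 0.84
= 36.98 mL/kg/min

36.98 mL/kg/min


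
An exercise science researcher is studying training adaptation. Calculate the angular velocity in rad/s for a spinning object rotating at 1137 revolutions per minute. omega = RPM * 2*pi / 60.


omega = RPM * 2*pi / 60
= 1137 * 6.28318531 / 60
= 119.066 rad/s

119.066 rad/s


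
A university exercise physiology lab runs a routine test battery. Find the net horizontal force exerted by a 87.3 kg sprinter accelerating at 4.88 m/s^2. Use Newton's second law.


Newton's second law: F = m * a
F = 87.3 * 4.88 = 426.02 N

426.02 N


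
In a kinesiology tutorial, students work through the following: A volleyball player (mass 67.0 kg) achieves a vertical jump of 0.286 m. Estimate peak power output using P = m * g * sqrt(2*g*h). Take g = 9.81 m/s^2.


2 * g * h = 2 * 9.81 * 0.286 = 5.61132
sqrt(5.61132) = 2.368822 m/s
P = 67.0 * 9.81 * 2.368822 = 1556.96 W

1556.96 W


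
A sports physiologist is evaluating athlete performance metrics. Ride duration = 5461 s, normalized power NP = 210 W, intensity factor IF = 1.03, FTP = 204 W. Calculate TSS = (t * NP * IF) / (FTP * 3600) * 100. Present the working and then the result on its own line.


Numerator = 5461 * 210 * 1.03 = 1181214.3
Denominator = 204 * 3600 = 734400
TSS = 1181214.3 / 734400 * 100
= 160.84

160.84 TSS


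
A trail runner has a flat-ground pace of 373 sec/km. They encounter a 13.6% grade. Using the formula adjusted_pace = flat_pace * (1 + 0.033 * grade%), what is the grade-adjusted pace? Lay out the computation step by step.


Grade factor = 1 + 0.033 * 13.6 = 1.4488
Adjusted = 373 * 1.4488 = 540.4 sec/km

540.4 s/km


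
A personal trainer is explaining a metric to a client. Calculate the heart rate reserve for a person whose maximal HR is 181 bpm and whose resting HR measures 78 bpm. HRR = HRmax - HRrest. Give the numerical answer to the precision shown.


HRmax = 181 bpm
HRrest = 78 bpm
HRR = 181 - 78 = 103 bpm

103 bpm


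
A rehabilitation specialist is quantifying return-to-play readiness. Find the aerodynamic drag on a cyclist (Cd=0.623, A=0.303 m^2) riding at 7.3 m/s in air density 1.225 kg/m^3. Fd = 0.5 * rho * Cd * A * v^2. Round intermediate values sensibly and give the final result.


Fd = 0.5 * 1.225 * 0.623 * 0.303 * 7.3^2
= 0.5 * 1.225 * 0.623 * 0.303 * 53.29
= 6.161 N

6.161 N


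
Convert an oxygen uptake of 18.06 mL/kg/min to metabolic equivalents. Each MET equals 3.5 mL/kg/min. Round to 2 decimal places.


One MET = 3.5 mL/kg/min
Number of METs = 18.06 / 3.5
= 5.16 METs

5.16 METs


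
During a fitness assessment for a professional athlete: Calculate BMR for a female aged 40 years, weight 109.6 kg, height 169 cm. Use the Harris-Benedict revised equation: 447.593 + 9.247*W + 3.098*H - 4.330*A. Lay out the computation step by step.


Substituting values:
W term = 9.247 * 109.6 = 1013.4712
H term = 3.098 * 169 = 523.562
A term = 4.330 * 40 = 173.2
BMR = 1811.43 kcal/day

1811.43 kcal/day


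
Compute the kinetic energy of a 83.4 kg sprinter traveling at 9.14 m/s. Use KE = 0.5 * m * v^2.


Velocity squared = 83.5396
KE = 0.5 * 83.4 * 83.5396 = 3483.6 J

3483.6 J


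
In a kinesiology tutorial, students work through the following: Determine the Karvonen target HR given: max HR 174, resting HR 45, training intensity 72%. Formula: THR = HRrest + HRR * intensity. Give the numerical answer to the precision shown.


HRR = HRmax - HRrest = 174 - 45 = 129
THR = 45 + 129 * 0.72
= 137.88 bpm

137.88 bpm


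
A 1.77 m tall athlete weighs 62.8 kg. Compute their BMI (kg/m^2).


height^2 = 3.1329 m^2
BMI = 62.8 / 3.1329 = 20.05 kg/m^2

20.05 kg/m^2


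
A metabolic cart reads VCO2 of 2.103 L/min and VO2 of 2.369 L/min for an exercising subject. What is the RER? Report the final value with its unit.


RER = VCO2 / VO2 = 2.103 / 2.369 = 0.8877

0.8877


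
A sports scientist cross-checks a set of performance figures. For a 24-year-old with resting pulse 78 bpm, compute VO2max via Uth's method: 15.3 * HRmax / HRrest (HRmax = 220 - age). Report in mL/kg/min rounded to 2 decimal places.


Step 1: HRmax = 220 - 24 = 196 bpm
Step 2: Ratio = 196 / 78 = 2.5128
Step 3: VO2max = 15.3 * 2.5128 = 38.45 mL/kg/min

38.45 mL/kg/min


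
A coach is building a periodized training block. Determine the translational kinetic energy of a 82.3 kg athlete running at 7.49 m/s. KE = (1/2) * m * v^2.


KE = 0.5 * m * v^2
= 0.5 * 82.3 * 7.49^2
= 0.5 * 82.3 * 56.1001
= 2308.52 J

2308.52 J


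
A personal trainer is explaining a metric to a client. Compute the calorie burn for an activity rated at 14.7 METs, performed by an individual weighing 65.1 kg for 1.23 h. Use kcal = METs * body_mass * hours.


Product of METs and mass = 14.7 * 65.1 = 956.97
Total kcal = 956.97 * 1.23 = 1177.07 kcal

1177.07 kcal


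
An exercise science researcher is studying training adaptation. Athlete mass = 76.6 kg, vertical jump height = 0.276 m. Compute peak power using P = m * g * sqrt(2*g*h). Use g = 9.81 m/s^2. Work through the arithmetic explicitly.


sqrt(2 * 9.81 * 0.276) = sqrt(5.41512) = 2.327041 m/s
P = 76.6 * 9.81 * 2.327041
= 1748.65 W

1748.65 W


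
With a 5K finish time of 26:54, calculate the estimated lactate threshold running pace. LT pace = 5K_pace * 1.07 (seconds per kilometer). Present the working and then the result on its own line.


Race duration = 1614 s for 5 km
Average pace = 1614 / 5 = 322.8 s/km
LT pace = 322.8 * 1.07
= 345.4 s/km

345.4 s/km


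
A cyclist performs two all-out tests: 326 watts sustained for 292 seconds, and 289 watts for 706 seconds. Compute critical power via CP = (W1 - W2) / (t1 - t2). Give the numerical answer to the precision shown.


W1 = P1 * t1 = 326 * 292 = 95192 J
W2 = P2 * t2 = 289 * 706 = 204034 J
CP = (95192 - 204034) / (292 - 706)
= 262.9 W

262.9 W


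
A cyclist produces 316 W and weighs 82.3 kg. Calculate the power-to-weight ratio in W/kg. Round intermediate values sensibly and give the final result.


P/W = power / mass
= 316 / 82.3
= 3.84 W/kg

3.84 W/kg


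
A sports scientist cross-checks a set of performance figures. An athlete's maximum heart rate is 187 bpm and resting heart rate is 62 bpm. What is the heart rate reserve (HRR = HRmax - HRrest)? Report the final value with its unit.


HRR = HRmax - HRrest
= 187 - 62
= 125 bpm

125 bpm


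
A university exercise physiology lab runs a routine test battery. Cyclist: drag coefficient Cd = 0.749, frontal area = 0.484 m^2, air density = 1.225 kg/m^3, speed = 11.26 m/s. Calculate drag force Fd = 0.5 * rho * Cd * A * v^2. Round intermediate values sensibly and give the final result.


v^2 = 11.26^2 = 126.7876
Fd = 0.5 * 1.225 * 0.749 * 0.484 * 126.7876
= 28.152 N

28.152 N


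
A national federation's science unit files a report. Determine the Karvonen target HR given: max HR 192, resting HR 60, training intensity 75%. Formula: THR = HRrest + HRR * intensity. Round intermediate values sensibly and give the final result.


HRR = HRmax - HRrest = 192 - 60 = 132
THR = 60 + 132 * 0.75
= 159.0 bpm

159.0 bpm


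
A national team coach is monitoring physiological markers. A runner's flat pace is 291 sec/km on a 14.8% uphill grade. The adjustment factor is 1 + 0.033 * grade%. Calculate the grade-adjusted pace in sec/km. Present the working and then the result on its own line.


Factor = 1 + 0.033 * 14.8 = 1.4884
Adjusted pace = 291 * 1.4884
= 433.12 sec/km

433.12 s/km


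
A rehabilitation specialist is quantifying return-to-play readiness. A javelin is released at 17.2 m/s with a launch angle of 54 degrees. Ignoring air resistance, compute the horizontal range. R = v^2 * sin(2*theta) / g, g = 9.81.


Launch speed squared = 295.84
sin(2 * 54 deg) = 0.951057
Range = 295.84 * 0.951057 / 9.81
= 28.681 m

28.681 m


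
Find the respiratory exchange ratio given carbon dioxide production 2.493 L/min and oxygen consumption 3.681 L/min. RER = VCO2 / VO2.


VCO2 = 2.493 L/min
VO2 = 3.681 L/min
RER = 2.493 / 3.681 = 0.6773

0.6773


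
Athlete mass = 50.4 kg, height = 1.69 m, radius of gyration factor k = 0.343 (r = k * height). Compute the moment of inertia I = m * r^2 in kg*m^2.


r = k * height = 0.343 * 1.69 = 0.57967 m
r^2 = 0.57967^2 = 0.336017
I = 50.4 * 0.336017 = 16.935 kg*m^2

16.935 kg*m^2
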